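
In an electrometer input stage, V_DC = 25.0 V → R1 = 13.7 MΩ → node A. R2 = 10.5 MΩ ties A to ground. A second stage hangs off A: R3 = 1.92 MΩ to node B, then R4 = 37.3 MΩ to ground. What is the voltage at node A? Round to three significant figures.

The second stage (R3 + R4 = 39.22 MΩ) loads node A in parallel with R2.
Effective lower resistance at A: R2 ‖ 39.22 = 8.283 MΩ.
So V_A = 25.0 × 0.3768 = 9.419 V.

V_A ≈ 9.42 V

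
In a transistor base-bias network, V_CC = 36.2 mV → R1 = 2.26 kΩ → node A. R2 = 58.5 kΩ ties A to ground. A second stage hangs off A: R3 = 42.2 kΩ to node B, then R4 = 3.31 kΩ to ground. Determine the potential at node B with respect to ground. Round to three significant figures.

V_B ≈ 2.42 mV

The second stage (R3 + R4 = 45.51 kΩ) loads node A in parallel with R2.
R2 ‖ (R3+R4) = 25.60 kΩ.
So V_A = 36.2 × 0.9189 = 33.26 mV.
Then the unloaded second divider: V_B = V_A × R4/(R3+R4) = 33.26 × 0.07273 = 2.419 mV.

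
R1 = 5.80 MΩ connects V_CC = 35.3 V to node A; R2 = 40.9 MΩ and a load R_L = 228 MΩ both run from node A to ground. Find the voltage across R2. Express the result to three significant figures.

First combine the lower leg with the load: R2 ‖ R_L = 34.68 MΩ.
Then V_out = V_CC · R2'/(R1 + R2') = 35.3 × 34.68/40.48 = 30.24 V.
(Unloaded it would be 30.9 V; the load pulls it down.)

V_out ≈ 30.2 V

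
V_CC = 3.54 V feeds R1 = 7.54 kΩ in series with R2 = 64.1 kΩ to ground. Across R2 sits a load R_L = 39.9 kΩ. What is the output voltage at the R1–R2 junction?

R2 ‖ R_L = (64.1 × 39.9)/(64.1 + 39.9) = 24.59 kΩ.
Voltage divider with the loaded lower leg: V_out = 3.54 × 24.59/(7.54 + 24.59) = 3.54 × 0.7653 = 2.709 V.
(Unloaded it would be 3.17 V; the load pulls it down.)

V_out ≈ 2.71 V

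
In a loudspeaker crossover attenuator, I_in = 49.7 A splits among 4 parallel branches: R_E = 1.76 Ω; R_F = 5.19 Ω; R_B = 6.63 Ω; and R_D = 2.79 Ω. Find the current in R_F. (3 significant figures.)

I ≈ 7.54 A

ΣG = 1/1.76 + 1/5.19 + 1/6.63 + 1/2.79 = 1.270.
By the current-divider rule, I = I_in · G_k/ΣG = 49.7 × 0.1517 = 7.540 A.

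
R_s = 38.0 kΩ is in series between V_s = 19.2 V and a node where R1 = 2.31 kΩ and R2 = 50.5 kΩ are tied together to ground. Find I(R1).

Combine the parallel branches: R_p = (1/2.31 + 1/50.5)⁻¹ = 2.209 kΩ.
V_A = 19.2 × 2.209/40.21 = 1.055 V.
Branch current I = V_A/R1 = 1.055/2.31 = 0.4566 mA.

I ≈ 0.457 mA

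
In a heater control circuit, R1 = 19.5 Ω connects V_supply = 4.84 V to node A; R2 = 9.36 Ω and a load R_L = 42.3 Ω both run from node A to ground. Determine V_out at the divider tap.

V_out ≈ 1.37 V

R2 ‖ R_L = (9.36 × 42.3)/(9.36 + 42.3) = 7.664 Ω.
Voltage divider with the loaded lower leg: V_out = 4.84 × 7.664/(19.5 + 7.664) = 4.84 × 0.2821 = 1.366 V.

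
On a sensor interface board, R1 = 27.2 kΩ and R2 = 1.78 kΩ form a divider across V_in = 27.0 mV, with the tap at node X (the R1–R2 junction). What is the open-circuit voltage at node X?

Open-circuit (no load on X): V_th = V_in · R2/(R1 + R2) = 27.0 × 1.78/(27.20 + 1.78) = 1.658 mV.

V_th ≈ 1.66 mV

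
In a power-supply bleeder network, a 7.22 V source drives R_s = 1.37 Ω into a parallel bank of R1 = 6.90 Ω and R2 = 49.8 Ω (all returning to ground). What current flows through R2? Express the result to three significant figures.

I ≈ 0.118 A

Equivalent of the parallel group: R_p = 6.060 Ω.
V_A by voltage divider: V_A = 7.22 × 6.060/(1.37 + 6.060) = 5.889 V.
I(R2) = V_A / R2 = 5.889/49.8 = 0.1182 A.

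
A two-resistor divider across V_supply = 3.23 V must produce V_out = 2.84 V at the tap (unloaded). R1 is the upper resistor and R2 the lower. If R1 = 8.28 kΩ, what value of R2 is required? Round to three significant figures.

R2 ≈ 60.3 kΩ

The divider ratio is R2/(R1+R2) = 2.84/3.23 = 0.8793.
R2 = R1 · 0.8793/(1 − 0.8793) = 60.30 kΩ.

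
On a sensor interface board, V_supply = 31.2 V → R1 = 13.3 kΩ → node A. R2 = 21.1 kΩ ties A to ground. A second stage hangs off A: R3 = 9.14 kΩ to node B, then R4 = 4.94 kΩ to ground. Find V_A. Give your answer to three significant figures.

The second stage (R3 + R4 = 14.08 kΩ) loads node A in parallel with R2.
R2 ‖ (R3+R4) = 8.445 kΩ.
V_A = 31.2 × 8.445/(13.3 + 8.445) = 12.12 V.

V_A ≈ 12.1 V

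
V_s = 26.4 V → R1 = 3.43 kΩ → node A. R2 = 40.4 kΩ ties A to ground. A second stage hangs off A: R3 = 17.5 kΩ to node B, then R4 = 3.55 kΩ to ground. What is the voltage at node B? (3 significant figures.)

V_B ≈ 3.57 V

The second stage (R3 + R4 = 21.05 kΩ) loads node A in parallel with R2.
Effective lower resistance at A: R2 ‖ 21.05 = 13.84 kΩ.
So V_A = 26.4 × 0.8014 = 21.16 V.
Stage 2 is unloaded, so V_B = V_A · R4/(R3+R4) = 21.16 × 3.55/21.05 = 3.568 V.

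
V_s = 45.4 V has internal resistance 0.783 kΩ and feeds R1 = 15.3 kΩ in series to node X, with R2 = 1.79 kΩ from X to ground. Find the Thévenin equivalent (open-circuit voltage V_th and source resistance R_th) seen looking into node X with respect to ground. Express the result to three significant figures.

R1' = 0.783 + 15.3 = 16.08 kΩ (source resistance + R1).
Open-circuit (no load on X): V_th = V_s · R2/(R1' + R2) = 45.4 × 1.79/(16.08 + 1.79) = 4.547 V.
Zeroing V_s shorts the top of R1' to ground, so R_th = R1' ‖ R2 = 1.611 kΩ.

V_th ≈ 4.55 V, R_th ≈ 1.61 kΩ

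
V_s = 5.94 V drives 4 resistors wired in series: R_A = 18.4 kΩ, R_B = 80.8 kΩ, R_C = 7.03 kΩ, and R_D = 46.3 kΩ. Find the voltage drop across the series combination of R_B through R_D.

ΣR = 18.4 + 80.8 + 7.03 + 46.3 = 152.5 kΩ.
R_{R_B..R_D} = 80.8 + 7.03 + 46.3 = 134.1 kΩ.
V = V_s · R/ΣR = 5.94 × 0.8794 = 5.223 V.

V ≈ 5.22 V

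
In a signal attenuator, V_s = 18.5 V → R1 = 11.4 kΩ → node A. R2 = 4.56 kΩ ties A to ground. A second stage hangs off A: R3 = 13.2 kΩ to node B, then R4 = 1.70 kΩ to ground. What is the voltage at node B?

The second stage (R3 + R4 = 14.90 kΩ) loads node A in parallel with R2.
R2 ‖ (R3+R4) = 3.491 kΩ.
So V_A = 18.5 × 0.2345 = 4.338 V.
V_B = V_A × 0.1141 = 0.4949 V.

V_B ≈ 0.495 V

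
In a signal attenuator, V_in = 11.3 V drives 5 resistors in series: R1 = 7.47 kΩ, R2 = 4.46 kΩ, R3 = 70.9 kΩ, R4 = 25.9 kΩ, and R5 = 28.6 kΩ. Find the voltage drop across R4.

V ≈ 2.13 V

Total series resistance ΣR = 7.47 + 4.46 + 70.9 + 25.9 + 28.6 = 137.3 kΩ.
Voltage divider: V = V_in · (25.90 / 137.3) = 11.3 × 0.1886 = 2.131 V.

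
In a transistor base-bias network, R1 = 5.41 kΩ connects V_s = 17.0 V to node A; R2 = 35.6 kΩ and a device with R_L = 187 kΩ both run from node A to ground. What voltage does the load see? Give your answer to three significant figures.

V_out ≈ 14.4 V

The load sits in parallel with R2, giving an effective lower resistance R2' = R2·R_L/(R2+R_L) = 29.91 kΩ.
Voltage divider with the loaded lower leg: V_out = 17.0 × 29.91/(5.41 + 29.91) = 17.0 × 0.8468 = 14.40 V.
(Unloaded it would be 14.8 V; the load pulls it down.)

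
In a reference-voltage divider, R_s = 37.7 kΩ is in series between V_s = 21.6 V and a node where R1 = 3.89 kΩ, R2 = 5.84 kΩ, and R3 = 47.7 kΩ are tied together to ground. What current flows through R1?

I ≈ 0.310 mA

Combine the parallel branches: R_p = (1/3.89 + 1/5.84 + 1/47.7)⁻¹ = 2.226 kΩ.
Node voltage V_A = V_s · R_p/(R_s + R_p) = 21.6 × 0.05575 = 1.204 V.
Branch current I = V_A/R1 = 1.204/3.89 = 0.3096 mA.
(Equivalently: I_total = 0.5410 mA, then current-divider fraction G_k/ΣG = 0.5722.)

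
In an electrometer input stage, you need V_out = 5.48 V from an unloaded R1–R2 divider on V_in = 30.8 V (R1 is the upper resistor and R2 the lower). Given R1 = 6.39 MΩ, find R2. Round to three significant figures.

Required fraction k = V_out/V_in = 0.1779.
So R2 = R1 · V_out/(V_in − V_out) = 6.39 × 5.48/(30.8 − 5.48) = 6.39 × 0.2164 = 1.383 MΩ.

R2 ≈ 1.38 MΩ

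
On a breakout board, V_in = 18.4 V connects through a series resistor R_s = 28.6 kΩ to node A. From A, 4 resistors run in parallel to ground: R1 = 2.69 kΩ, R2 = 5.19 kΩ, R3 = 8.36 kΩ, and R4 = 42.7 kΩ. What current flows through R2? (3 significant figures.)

Combine the parallel branches: R_p = (1/2.69 + 1/5.19 + 1/8.36 + 1/42.7)⁻¹ = 1.414 kΩ.
V_A = 18.4 × 1.414/30.01 = 0.8666 V.
Branch current I = V_A/R2 = 0.8666/5.19 = 0.1670 mA.
(Check via current divider: I_total = 0.6131 mA; share G_k/ΣG = 0.2724 → same result.)

I ≈ 0.167 mA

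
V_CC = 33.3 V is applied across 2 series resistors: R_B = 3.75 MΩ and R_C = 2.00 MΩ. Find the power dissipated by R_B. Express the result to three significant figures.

P ≈ 126 µW

Series current I = V_CC/ΣR = 33.3/5.750 = 5.791 µA.
P(R_B) = I²·R_B = (5.791)² × 3.75 = 125.8 µW.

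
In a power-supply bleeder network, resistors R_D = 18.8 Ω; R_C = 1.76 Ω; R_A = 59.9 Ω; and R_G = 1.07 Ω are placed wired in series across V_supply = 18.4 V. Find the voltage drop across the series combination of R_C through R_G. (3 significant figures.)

V ≈ 14.2 V

ΣR = 18.8 + 1.76 + 59.9 + 1.07 = 81.53 Ω.
R_{R_C..R_G} = 1.76 + 59.9 + 1.07 = 62.73 Ω.
By the voltage-divider rule, V = 18.4 × 62.73/81.53 = 14.16 V.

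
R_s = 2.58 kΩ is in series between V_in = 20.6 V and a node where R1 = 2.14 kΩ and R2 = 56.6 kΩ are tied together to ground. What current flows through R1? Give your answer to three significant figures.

I ≈ 4.28 mA

Equivalent of the parallel group: R_p = 2.062 kΩ.
Node voltage V_A = V_in · R_p/(R_s + R_p) = 20.6 × 0.4442 = 9.151 V.
I(R1) = V_A / R1 = 9.151/2.14 = 4.276 mA.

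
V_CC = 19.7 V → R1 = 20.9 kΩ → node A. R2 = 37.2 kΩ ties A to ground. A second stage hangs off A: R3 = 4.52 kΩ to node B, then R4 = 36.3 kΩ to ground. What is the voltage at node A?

The second stage (R3 + R4 = 40.82 kΩ) loads node A in parallel with R2.
R2 ‖ (R3+R4) = 19.46 kΩ.
First divider: V_A = V_CC · 19.46/(20.9 + 19.46) = 9.499 V.

V_A ≈ 9.50 V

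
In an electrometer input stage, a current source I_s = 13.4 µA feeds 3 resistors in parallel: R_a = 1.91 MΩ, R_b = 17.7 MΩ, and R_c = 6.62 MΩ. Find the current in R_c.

I ≈ 2.77 µA

ΣG = 1/1.91 + 1/17.7 + 1/6.62 = 0.7311.
Current divider: I(R_c) = I_s · G_k/ΣG = 13.4 × (0.1511/0.7311) = 13.4 × 0.2066 = 2.769 µA.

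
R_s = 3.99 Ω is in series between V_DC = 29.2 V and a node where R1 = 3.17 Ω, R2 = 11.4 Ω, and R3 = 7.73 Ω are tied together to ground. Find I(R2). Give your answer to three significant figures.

I ≈ 0.820 A

Combine the parallel branches: R_p = (1/3.17 + 1/11.4 + 1/7.73)⁻¹ = 1.878 Ω.
V_A by voltage divider: V_A = 29.2 × 1.878/(3.99 + 1.878) = 9.344 V.
Branch current I = V_A/R2 = 9.344/11.4 = 0.8197 A.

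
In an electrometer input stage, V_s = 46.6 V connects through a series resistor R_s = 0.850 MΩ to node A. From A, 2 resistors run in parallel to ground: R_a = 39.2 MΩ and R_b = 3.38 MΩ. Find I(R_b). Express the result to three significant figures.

I ≈ 10.8 µA

Combine the parallel branches: R_p = (1/39.2 + 1/3.38)⁻¹ = 3.112 MΩ.
Node voltage V_A = V_s · R_p/(R_s + R_p) = 46.6 × 0.7854 = 36.60 V.
Branch current I = V_A/R_b = 36.60/3.38 = 10.83 µA.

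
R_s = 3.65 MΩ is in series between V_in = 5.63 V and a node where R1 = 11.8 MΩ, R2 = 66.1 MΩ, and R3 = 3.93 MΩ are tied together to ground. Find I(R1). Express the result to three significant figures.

I ≈ 0.208 µA

Equivalent of the parallel group: R_p = 2.822 MΩ.
V_A by voltage divider: V_A = 5.63 × 2.822/(3.65 + 2.822) = 2.455 V.
Branch current I = V_A/R1 = 2.455/11.8 = 0.2080 µA.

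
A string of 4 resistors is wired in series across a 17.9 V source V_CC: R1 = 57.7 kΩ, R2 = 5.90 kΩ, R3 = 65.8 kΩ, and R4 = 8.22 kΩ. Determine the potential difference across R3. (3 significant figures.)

Total series resistance ΣR = 57.7 + 5.90 + 65.8 + 8.22 = 137.6 kΩ.
V = V_CC · R/ΣR = 17.9 × 0.4781 = 8.558 V.

V ≈ 8.56 V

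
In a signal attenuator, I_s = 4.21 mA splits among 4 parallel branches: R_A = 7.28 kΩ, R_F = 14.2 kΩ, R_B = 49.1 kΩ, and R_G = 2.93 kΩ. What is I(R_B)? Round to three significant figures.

I ≈ 0.151 mA

Conductances: ΣG = 1/7.28 + 1/14.2 + 1/49.1 + 1/2.93 = 0.5694 (1/kΩ).
R_B takes the fraction G_k/ΣG = 0.02037/0.5694 = 0.03577, so I = 4.21 × 0.03577 = 0.1506 mA.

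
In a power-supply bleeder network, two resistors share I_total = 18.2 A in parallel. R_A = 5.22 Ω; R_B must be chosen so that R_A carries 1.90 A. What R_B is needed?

R_B ≈ 0.608 Ω

In a two-way split, I_A/I_total = R_B/(R_A + R_B).
1.90/18.2 = R_B/(R_A + R_B) → R_B = R_A · (0.1044)/(1 − 0.1044) = 5.22 × 0.1166 = 0.6085 Ω.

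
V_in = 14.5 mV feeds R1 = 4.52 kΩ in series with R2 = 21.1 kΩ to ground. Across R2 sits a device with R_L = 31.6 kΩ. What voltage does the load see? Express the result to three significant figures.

First combine the lower leg with the load: R2 ‖ R_L = 12.65 kΩ.
Voltage divider with the loaded lower leg: V_out = 14.5 × 12.65/(4.52 + 12.65) = 14.5 × 0.7368 = 10.68 mV.

V_out ≈ 10.7 mV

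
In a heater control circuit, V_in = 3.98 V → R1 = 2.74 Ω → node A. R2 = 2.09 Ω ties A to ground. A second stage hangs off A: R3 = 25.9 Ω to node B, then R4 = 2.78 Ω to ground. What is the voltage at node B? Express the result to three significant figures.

V_B ≈ 0.160 V

Looking into the second stage from A: R3 + R4 = 28.68 Ω appears in parallel with R2.
R2 ‖ (R3+R4) = 1.948 Ω.
So V_A = 3.98 × 0.4155 = 1.654 V.
V_B = V_A × 0.09693 = 0.1603 V.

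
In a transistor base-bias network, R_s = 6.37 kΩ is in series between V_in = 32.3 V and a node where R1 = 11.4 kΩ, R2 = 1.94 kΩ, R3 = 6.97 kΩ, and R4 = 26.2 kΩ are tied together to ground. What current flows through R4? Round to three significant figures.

I ≈ 0.205 mA

Combine the parallel branches: R_p = (1/11.4 + 1/1.94 + 1/6.97 + 1/26.2)⁻¹ = 1.274 kΩ.
V_A = 32.3 × 1.274/7.644 = 5.384 V.
I(R4) = V_A / R4 = 5.384/26.2 = 0.2055 mA.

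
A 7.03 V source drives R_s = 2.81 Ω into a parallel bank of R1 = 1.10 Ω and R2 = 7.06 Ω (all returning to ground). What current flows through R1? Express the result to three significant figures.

I ≈ 1.62 A

Parallel bank: R_p = 1/(1/1.10 + 1/7.06) = 0.9517 Ω.
V_A by voltage divider: V_A = 7.03 × 0.9517/(2.81 + 0.9517) = 1.779 V.
Branch current I = V_A/R1 = 1.779/1.10 = 1.617 A.
(Equivalently: I_total = 1.869 A, then current-divider fraction G_k/ΣG = 0.8652.)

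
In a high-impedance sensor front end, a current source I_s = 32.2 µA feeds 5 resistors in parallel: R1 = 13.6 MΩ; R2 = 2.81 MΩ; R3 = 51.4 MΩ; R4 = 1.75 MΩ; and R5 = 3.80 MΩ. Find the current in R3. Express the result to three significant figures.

I ≈ 0.488 µA

Total conductance ΣG = 1/13.6 + 1/2.81 + 1/51.4 + 1/1.75 + 1/3.80 = 1.283 (units of 1/MΩ).
By the current-divider rule, I = I_s · G_k/ΣG = 32.2 × 0.01516 = 0.4881 µA.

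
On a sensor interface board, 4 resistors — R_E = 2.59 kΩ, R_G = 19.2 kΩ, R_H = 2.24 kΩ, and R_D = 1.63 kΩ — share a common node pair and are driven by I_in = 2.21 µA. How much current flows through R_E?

Conductances: ΣG = 1/2.59 + 1/19.2 + 1/2.24 + 1/1.63 = 1.498 (1/kΩ).
R_E takes the fraction G_k/ΣG = 0.3861/1.498 = 0.2577, so I = 2.21 × 0.2577 = 0.5696 µA.

I ≈ 0.570 µA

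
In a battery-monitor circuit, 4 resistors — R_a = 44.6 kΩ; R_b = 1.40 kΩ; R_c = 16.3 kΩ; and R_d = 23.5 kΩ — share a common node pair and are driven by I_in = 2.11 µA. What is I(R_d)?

Total conductance ΣG = 1/44.6 + 1/1.40 + 1/16.3 + 1/23.5 = 0.8406 (units of 1/kΩ).
R_d takes the fraction G_k/ΣG = 0.04255/0.8406 = 0.05062, so I = 2.11 × 0.05062 = 0.1068 µA.

I ≈ 0.107 µA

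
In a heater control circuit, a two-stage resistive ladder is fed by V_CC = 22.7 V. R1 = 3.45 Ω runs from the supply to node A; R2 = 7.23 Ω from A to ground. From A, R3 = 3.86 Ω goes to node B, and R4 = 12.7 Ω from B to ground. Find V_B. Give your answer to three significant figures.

Looking into the second stage from A: R3 + R4 = 16.56 Ω appears in parallel with R2.
Effective lower resistance at A: R2 ‖ 16.56 = 5.033 Ω.
V_A = 22.7 × 5.033/(3.45 + 5.033) = 13.47 V.
Then the unloaded second divider: V_B = V_A × R4/(R3+R4) = 13.47 × 0.7669 = 10.33 V.

V_B ≈ 10.3 V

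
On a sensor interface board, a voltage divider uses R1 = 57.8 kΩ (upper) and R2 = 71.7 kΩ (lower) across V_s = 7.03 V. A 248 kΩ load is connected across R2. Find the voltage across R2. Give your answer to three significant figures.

V_out ≈ 3.45 V

First combine the lower leg with the load: R2 ‖ R_L = 55.62 kΩ.
Voltage divider with the loaded lower leg: V_out = 7.03 × 55.62/(57.8 + 55.62) = 7.03 × 0.4904 = 3.447 V.
(Unloaded it would be 3.89 V; the load pulls it down.)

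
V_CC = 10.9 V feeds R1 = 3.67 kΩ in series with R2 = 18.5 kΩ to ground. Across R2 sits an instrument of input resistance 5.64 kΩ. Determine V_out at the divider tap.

V_out ≈ 5.89 V

First combine the lower leg with the load: R2 ‖ R_L = 4.322 kΩ.
Voltage divider with the loaded lower leg: V_out = 10.9 × 4.322/(3.67 + 4.322) = 10.9 × 0.5408 = 5.895 V.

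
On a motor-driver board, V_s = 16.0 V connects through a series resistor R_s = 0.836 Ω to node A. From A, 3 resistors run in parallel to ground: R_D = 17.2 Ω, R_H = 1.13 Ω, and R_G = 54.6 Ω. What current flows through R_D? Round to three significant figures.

I ≈ 0.516 A

Combine the parallel branches: R_p = (1/17.2 + 1/1.13 + 1/54.6)⁻¹ = 1.040 Ω.
V_A by voltage divider: V_A = 16.0 × 1.040/(0.836 + 1.040) = 8.870 V.
I(R_D) = V_A / R_D = 8.870/17.2 = 0.5157 A.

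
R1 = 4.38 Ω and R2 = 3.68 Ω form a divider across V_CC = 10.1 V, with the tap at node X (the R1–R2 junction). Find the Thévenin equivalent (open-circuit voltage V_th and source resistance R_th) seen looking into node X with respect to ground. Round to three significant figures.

V_th ≈ 4.61 V, R_th ≈ 2.00 Ω

Open-circuit (no load on X): V_th = V_CC · R2/(R1 + R2) = 10.1 × 3.68/(4.380 + 3.68) = 4.611 V.
Zeroing V_CC shorts the top of R1 to ground, so R_th = R1 ‖ R2 = 2.000 Ω.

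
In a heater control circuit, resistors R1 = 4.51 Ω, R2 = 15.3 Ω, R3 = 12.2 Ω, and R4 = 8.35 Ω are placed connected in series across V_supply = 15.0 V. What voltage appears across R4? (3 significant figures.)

V ≈ 3.10 V

ΣR = 4.51 + 15.3 + 12.2 + 8.35 = 40.36 Ω.
By the voltage-divider rule, V = 15.0 × 8.350/40.36 = 3.103 V.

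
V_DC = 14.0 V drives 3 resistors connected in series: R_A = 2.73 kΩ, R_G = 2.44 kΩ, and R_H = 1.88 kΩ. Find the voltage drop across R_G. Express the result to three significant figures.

Total series resistance ΣR = 2.73 + 2.44 + 1.88 = 7.050 kΩ.
V = V_DC · R/ΣR = 14.0 × 0.3461 = 4.845 V.

V ≈ 4.85 V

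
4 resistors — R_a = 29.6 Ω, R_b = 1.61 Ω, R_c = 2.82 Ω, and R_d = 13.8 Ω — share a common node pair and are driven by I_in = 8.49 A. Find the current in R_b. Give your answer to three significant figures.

I ≈ 4.87 A

Total conductance ΣG = 1/29.6 + 1/1.61 + 1/2.82 + 1/13.8 = 1.082 (units of 1/Ω).
By the current-divider rule, I = I_in · G_k/ΣG = 8.49 × 0.5741 = 4.874 A.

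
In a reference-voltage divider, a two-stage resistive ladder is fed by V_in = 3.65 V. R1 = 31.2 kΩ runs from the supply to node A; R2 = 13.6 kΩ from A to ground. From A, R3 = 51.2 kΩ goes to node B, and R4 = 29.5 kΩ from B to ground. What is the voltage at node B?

The second stage (R3 + R4 = 80.70 kΩ) loads node A in parallel with R2.
R2 ‖ (R3+R4) = 11.64 kΩ.
First divider: V_A = V_in · 11.64/(31.2 + 11.64) = 0.9916 V.
Then the unloaded second divider: V_B = V_A × R4/(R3+R4) = 0.9916 × 0.3656 = 0.3625 V.

V_B ≈ 0.362 V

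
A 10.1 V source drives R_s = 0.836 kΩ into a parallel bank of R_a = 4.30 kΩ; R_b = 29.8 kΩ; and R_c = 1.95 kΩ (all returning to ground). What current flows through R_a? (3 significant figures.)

I ≈ 1.42 mA

Parallel bank: R_p = 1/(1/4.30 + 1/29.8 + 1/1.95) = 1.284 kΩ.
V_A by voltage divider: V_A = 10.1 × 1.284/(0.836 + 1.284) = 6.117 V.
I(R_a) = V_A / R_a = 6.117/4.30 = 1.423 mA.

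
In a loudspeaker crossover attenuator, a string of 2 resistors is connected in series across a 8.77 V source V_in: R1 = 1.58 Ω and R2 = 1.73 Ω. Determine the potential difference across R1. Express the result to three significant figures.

V ≈ 4.19 V

ΣR = 1.58 + 1.73 = 3.310 Ω.
By the voltage-divider rule, V = 8.77 × 1.580/3.310 = 4.186 V.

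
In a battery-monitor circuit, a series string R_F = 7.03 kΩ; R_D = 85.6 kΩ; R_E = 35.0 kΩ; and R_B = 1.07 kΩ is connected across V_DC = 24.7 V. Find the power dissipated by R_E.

Series current I = V_DC/ΣR = 24.7/128.7 = 0.1919 mA.
V(R_E) = I·R = 6.717 V; P = V·I = 6.717 × 0.1919 = 1.289 mW.

P ≈ 1.29 mW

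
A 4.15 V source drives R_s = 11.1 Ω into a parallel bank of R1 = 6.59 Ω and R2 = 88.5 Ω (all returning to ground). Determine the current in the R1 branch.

I ≈ 0.224 A

Equivalent of the parallel group: R_p = 6.133 Ω.
V_A = 4.15 × 6.133/17.23 = 1.477 V.
Branch current I = V_A/R1 = 1.477/6.59 = 0.2241 A.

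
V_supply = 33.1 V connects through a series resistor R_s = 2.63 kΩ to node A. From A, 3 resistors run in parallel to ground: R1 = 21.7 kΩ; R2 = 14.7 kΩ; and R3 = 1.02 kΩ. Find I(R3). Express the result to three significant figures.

Parallel bank: R_p = 1/(1/21.7 + 1/14.7 + 1/1.02) = 0.9137 kΩ.
Node voltage V_A = V_supply · R_p/(R_s + R_p) = 33.1 × 0.2578 = 8.534 V.
I(R3) = V_A / R3 = 8.534/1.02 = 8.367 mA.
(Check via current divider: I_total = 9.341 mA; share G_k/ΣG = 0.8957 → same result.)

I ≈ 8.37 mA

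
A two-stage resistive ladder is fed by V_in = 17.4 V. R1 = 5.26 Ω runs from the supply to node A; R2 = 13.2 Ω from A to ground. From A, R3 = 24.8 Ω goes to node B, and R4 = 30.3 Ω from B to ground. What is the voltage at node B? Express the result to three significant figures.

V_B ≈ 6.40 V

Looking into the second stage from A: R3 + R4 = 55.10 Ω appears in parallel with R2.
R2 ‖ (R3+R4) = 10.65 Ω.
So V_A = 17.4 × 0.6694 = 11.65 V.
V_B = V_A × 0.5499 = 6.405 V.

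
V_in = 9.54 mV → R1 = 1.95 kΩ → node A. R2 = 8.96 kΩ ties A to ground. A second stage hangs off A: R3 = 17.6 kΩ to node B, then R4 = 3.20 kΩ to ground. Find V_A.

V_A ≈ 7.27 mV

Node A sees R2 in parallel with the series input of stage 2, R3 + R4 = 20.80 kΩ.
Effective lower resistance at A: R2 ‖ 20.80 = 6.262 kΩ.
First divider: V_A = V_in · 6.262/(1.95 + 6.262) = 7.275 mV.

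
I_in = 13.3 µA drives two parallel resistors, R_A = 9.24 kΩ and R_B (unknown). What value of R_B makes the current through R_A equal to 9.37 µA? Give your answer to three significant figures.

R_B ≈ 22.0 kΩ

In a two-way split, I_A/I_in = R_B/(R_A + R_B).
9.37/13.3 = R_B/(R_A + R_B) → R_B = R_A · (0.7045)/(1 − 0.7045) = 9.24 × 2.384 = 22.03 kΩ.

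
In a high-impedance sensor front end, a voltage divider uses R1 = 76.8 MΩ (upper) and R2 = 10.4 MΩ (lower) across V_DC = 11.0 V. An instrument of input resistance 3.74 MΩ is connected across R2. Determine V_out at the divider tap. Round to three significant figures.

First combine the lower leg with the load: R2 ‖ R_L = 2.751 MΩ.
Now apply the divider: V_out = 11.0 × 0.03458 = 0.3804 V.

V_out ≈ 0.380 V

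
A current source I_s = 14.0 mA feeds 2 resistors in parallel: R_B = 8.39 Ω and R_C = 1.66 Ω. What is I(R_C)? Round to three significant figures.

Two-branch current divider: I_k = I_s · R_other/(R_1 + R_2).
So I = 14.0 × 8.39/10.05 = 11.69 mA.

I ≈ 11.7 mA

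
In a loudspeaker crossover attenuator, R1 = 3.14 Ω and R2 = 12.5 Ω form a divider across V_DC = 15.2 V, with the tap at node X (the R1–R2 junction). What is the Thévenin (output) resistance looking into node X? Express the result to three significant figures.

With V_DC suppressed (replaced by a short), R_th = R1 ‖ R2 = (3.140 × 12.5)/(3.140 + 12.5) = 2.510 Ω.

R_th ≈ 2.51 Ω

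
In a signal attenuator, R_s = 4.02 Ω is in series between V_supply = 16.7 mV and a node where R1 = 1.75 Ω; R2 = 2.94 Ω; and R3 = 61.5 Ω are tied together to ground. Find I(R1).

I ≈ 2.02 mA

Combine the parallel branches: R_p = (1/1.75 + 1/2.94 + 1/61.5)⁻¹ = 1.078 Ω.
V_A by voltage divider: V_A = 16.7 × 1.078/(4.02 + 1.078) = 3.531 mV.
I(R1) = V_A / R1 = 3.531/1.75 = 2.018 mA.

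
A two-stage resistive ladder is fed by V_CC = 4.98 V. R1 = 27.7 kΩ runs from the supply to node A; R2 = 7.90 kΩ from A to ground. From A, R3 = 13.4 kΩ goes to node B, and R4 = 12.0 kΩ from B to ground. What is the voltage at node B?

The second stage (R3 + R4 = 25.40 kΩ) loads node A in parallel with R2.
Effective lower resistance at A: R2 ‖ 25.40 = 6.026 kΩ.
First divider: V_A = V_CC · 6.026/(27.7 + 6.026) = 0.8898 V.
Then the unloaded second divider: V_B = V_A × R4/(R3+R4) = 0.8898 × 0.4724 = 0.4204 V.

V_B ≈ 0.420 V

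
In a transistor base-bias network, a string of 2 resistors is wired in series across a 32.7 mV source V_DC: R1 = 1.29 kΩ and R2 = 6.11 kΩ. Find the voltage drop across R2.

ΣR = 1.29 + 6.11 = 7.400 kΩ.
By the voltage-divider rule, V = 32.7 × 6.110/7.400 = 27.00 mV.

V ≈ 27.0 mV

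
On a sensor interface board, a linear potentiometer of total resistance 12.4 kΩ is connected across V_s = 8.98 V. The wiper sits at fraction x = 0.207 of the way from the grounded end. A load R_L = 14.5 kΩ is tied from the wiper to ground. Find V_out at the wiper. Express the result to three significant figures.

V_out ≈ 1.63 V

The pot divides into 9.833 kΩ above the wiper and 2.567 kΩ below.
(x·R_p) ‖ R_L = 2.181 kΩ.
Loaded-divider output: V_out = 8.98 × 0.1815 = 1.630 V.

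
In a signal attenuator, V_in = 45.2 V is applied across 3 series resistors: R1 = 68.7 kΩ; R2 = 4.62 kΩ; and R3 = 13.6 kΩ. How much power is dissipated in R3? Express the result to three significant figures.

P ≈ 3.68 mW

The common current is I = 45.2/86.92 = 0.5200 mA.
P(R3) = I²·R3 = (0.5200)² × 13.6 = 3.678 mW.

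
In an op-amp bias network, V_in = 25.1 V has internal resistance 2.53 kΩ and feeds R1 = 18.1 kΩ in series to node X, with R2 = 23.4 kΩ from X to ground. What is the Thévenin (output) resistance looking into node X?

R1' = 2.53 + 18.1 = 20.63 kΩ (source resistance + R1).
With V_in suppressed (replaced by a short), R_th = R1' ‖ R2 = (20.63 × 23.4)/(20.63 + 23.4) = 10.96 kΩ.

R_th ≈ 11.0 kΩ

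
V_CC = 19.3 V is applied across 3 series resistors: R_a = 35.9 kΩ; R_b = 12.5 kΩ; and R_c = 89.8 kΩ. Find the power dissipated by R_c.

The common current is I = 19.3/138.2 = 0.1397 mA.
V(R_c) = I·R = 12.54 V; P = V·I = 12.54 × 0.1397 = 1.751 mW.

P ≈ 1.75 mW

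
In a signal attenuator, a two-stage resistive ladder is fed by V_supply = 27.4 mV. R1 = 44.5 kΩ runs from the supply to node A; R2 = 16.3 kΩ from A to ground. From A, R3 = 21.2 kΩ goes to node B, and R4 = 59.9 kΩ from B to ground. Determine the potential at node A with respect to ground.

V_A ≈ 6.40 mV

Looking into the second stage from A: R3 + R4 = 81.10 kΩ appears in parallel with R2.
Effective lower resistance at A: R2 ‖ 81.10 = 13.57 kΩ.
V_A = 27.4 × 13.57/(44.5 + 13.57) = 6.404 mV.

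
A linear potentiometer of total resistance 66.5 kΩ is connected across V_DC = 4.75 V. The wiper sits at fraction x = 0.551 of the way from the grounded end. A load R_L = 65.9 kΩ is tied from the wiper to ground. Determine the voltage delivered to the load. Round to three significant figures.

The pot divides into 29.86 kΩ above the wiper and 36.64 kΩ below.
(x·R_p) ‖ R_L = 23.55 kΩ.
Loaded-divider output: V_out = 4.75 × 0.4409 = 2.094 V.
(Unloaded: V_out = x·V_DC = 2.62 V.)

V_out ≈ 2.09 V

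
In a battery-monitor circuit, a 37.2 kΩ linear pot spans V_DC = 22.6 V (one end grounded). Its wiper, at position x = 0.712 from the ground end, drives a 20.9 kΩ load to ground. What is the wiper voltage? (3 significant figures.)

The pot divides into 10.71 kΩ above the wiper and 26.49 kΩ below.
Lower segment in parallel with the load: 26.49 ‖ 20.9 = 11.68 kΩ.
Loaded-divider output: V_out = 22.6 × 0.5216 = 11.79 V.

V_out ≈ 11.8 V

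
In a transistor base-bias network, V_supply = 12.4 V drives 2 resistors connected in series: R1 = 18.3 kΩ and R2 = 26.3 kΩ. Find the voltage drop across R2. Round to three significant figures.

V ≈ 7.31 V

Series total: ΣR = 18.3 + 26.3 = 44.60 kΩ.
V = V_supply · R/ΣR = 12.4 × 0.5897 = 7.312 V.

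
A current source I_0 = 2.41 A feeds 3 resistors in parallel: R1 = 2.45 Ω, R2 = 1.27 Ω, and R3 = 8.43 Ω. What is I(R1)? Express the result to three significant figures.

I ≈ 0.749 A

ΣG = 1/2.45 + 1/1.27 + 1/8.43 = 1.314.
By the current-divider rule, I = I_0 · G_k/ΣG = 2.41 × 0.3106 = 0.7485 A.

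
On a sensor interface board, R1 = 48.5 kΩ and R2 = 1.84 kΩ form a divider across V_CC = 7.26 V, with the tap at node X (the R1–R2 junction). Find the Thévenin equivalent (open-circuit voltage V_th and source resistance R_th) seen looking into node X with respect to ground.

With X open, the divider is unloaded: V_th = 7.26 × 1.84/50.34 = 0.2654 V.
With V_CC suppressed (replaced by a short), R_th = R1 ‖ R2 = (48.50 × 1.84)/(48.50 + 1.84) = 1.773 kΩ.

V_th ≈ 0.265 V, R_th ≈ 1.77 kΩ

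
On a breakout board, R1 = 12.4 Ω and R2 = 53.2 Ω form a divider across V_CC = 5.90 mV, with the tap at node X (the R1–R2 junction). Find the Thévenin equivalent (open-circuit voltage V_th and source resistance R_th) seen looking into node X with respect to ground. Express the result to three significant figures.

With X open, the divider is unloaded: V_th = 5.90 × 53.2/65.60 = 4.785 mV.
Looking into X with the source shorted: R_th = R1·R2/(R1+R2) = 12.40 × 53.2/65.60 = 10.06 Ω.

V_th ≈ 4.78 mV, R_th ≈ 10.1 Ω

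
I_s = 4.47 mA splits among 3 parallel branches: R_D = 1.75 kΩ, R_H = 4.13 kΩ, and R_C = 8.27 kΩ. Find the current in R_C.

I ≈ 0.578 mA

ΣG = 1/1.75 + 1/4.13 + 1/8.27 = 0.9345.
Current divider: I(R_C) = I_s · G_k/ΣG = 4.47 × (0.1209/0.9345) = 4.47 × 0.1294 = 0.5784 mA.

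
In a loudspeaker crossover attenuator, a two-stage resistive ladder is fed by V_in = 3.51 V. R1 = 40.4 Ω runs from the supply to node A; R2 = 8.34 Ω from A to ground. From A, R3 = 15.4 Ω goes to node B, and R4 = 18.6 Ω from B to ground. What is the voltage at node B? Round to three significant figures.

Node A sees R2 in parallel with the series input of stage 2, R3 + R4 = 34.00 Ω.
Effective lower resistance at A: R2 ‖ 34.00 = 6.697 Ω.
So V_A = 3.51 × 0.1422 = 0.4991 V.
Then the unloaded second divider: V_B = V_A × R4/(R3+R4) = 0.4991 × 0.5471 = 0.2730 V.

V_B ≈ 0.273 V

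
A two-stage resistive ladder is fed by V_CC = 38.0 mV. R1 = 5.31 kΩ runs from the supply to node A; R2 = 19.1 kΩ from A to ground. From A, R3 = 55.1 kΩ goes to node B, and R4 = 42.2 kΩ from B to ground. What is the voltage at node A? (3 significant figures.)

The second stage (R3 + R4 = 97.30 kΩ) loads node A in parallel with R2.
R2 ‖ (R3+R4) = 15.97 kΩ.
First divider: V_A = V_CC · 15.97/(5.31 + 15.97) = 28.52 mV.

V_A ≈ 28.5 mV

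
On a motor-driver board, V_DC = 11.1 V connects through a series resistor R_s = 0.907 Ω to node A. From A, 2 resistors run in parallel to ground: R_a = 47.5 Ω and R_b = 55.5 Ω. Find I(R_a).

Parallel bank: R_p = 1/(1/47.5 + 1/55.5) = 25.59 Ω.
Node voltage V_A = V_DC · R_p/(R_s + R_p) = 11.1 × 0.9658 = 10.72 V.
Branch current I = V_A/R_a = 10.72/47.5 = 0.2257 A.
(Check via current divider: I_total = 0.4188 A; share G_k/ΣG = 0.5388 → same result.)

I ≈ 0.226 A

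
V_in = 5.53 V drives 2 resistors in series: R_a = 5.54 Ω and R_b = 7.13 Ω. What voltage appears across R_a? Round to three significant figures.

V ≈ 2.42 V

Series total: ΣR = 5.54 + 7.13 = 12.67 Ω.
V = V_in · R/ΣR = 5.53 × 0.4373 = 2.418 V.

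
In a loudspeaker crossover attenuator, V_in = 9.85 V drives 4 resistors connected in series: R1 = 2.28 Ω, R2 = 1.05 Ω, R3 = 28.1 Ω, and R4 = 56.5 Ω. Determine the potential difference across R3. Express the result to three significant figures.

V ≈ 3.15 V

Series total: ΣR = 2.28 + 1.05 + 28.1 + 56.5 = 87.93 Ω.
By the voltage-divider rule, V = 9.85 × 28.10/87.93 = 3.148 V.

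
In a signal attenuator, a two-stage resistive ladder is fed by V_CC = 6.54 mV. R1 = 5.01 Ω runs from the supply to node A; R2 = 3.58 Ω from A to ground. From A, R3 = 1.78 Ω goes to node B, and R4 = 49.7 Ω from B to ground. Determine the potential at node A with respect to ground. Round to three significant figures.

Looking into the second stage from A: R3 + R4 = 51.48 Ω appears in parallel with R2.
Effective lower resistance at A: R2 ‖ 51.48 = 3.347 Ω.
First divider: V_A = V_CC · 3.347/(5.01 + 3.347) = 2.619 mV.

V_A ≈ 2.62 mV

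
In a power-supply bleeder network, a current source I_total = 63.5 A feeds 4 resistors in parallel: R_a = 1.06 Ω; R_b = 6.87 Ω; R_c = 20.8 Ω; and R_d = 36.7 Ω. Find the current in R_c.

Conductances: ΣG = 1/1.06 + 1/6.87 + 1/20.8 + 1/36.7 = 1.164 (1/Ω).
By the current-divider rule, I = I_total · G_k/ΣG = 63.5 × 0.04129 = 2.622 A.

I ≈ 2.62 A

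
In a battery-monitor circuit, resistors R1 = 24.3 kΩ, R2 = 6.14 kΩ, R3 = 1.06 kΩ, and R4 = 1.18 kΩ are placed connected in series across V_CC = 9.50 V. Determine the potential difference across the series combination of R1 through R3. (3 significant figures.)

V ≈ 9.16 V

Total series resistance ΣR = 24.3 + 6.14 + 1.06 + 1.18 = 32.68 kΩ.
R_{R1..R3} = 24.3 + 6.14 + 1.06 = 31.50 kΩ.
V = V_CC · R/ΣR = 9.50 × 0.9639 = 9.157 V.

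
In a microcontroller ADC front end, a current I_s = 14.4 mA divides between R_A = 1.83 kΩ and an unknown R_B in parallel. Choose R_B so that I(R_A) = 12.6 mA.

In a two-way split, I_A/I_s = R_B/(R_A + R_B).
With f = 0.8750, R_B = R_A · f/(1−f) = 1.83 × 7.000 = 12.81 kΩ.

R_B ≈ 12.8 kΩ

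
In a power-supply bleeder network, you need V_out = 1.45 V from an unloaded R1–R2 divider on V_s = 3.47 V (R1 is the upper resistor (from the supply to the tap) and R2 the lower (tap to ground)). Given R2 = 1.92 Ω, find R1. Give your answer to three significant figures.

R1 ≈ 2.67 Ω

The divider ratio is R2/(R1+R2) = 1.45/3.47 = 0.4179.
R1 = R2·(1/k − 1) = 1.92 × 1.393 = 2.675 Ω.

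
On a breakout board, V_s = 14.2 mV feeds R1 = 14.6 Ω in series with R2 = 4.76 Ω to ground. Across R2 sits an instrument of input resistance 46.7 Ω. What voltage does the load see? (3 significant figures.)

The load sits in parallel with R2, giving an effective lower resistance R2' = R2·R_L/(R2+R_L) = 4.320 Ω.
Then V_out = V_s · R2'/(R1 + R2') = 14.2 × 4.320/18.92 = 3.242 mV.

V_out ≈ 3.24 mV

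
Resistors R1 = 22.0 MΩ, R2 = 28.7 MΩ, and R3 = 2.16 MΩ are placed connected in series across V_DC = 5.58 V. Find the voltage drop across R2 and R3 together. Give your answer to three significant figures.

V ≈ 3.26 V

Series total: ΣR = 22.0 + 28.7 + 2.16 = 52.86 MΩ.
R_{R2..R3} = 28.7 + 2.16 = 30.86 MΩ.
Voltage divider: V = V_DC · (30.86 / 52.86) = 5.58 × 0.5838 = 3.258 V.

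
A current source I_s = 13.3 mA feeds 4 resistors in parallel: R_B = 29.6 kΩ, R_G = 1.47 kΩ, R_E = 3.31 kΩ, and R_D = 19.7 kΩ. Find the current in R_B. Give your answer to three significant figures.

I ≈ 0.421 mA

Total conductance ΣG = 1/29.6 + 1/1.47 + 1/3.31 + 1/19.7 = 1.067 (units of 1/kΩ).
By the current-divider rule, I = I_s · G_k/ΣG = 13.3 × 0.03166 = 0.4211 mA.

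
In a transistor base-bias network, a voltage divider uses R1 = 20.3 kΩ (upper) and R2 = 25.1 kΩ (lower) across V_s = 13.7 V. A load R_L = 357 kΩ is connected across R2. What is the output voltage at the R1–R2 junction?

The load sits in parallel with R2, giving an effective lower resistance R2' = R2·R_L/(R2+R_L) = 23.45 kΩ.
Voltage divider with the loaded lower leg: V_out = 13.7 × 23.45/(20.3 + 23.45) = 13.7 × 0.5360 = 7.343 V.

V_out ≈ 7.34 V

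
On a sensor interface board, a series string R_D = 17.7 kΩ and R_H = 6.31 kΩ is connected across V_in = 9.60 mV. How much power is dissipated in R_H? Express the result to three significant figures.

ΣR = 24.01 kΩ → I = 9.60/24.01 = 0.3998 µA.
P(R_H) = I²·R_H = (0.3998)² × 6.31 = 1.009 nW.

P ≈ 1.01 nW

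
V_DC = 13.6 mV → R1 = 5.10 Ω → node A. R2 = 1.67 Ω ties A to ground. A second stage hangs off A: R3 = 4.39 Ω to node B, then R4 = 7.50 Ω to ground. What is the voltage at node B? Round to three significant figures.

Looking into the second stage from A: R3 + R4 = 11.89 Ω appears in parallel with R2.
Effective lower resistance at A: R2 ‖ 11.89 = 1.464 Ω.
So V_A = 13.6 × 0.2231 = 3.034 mV.
V_B = V_A × 0.6308 = 1.914 mV.

V_B ≈ 1.91 mV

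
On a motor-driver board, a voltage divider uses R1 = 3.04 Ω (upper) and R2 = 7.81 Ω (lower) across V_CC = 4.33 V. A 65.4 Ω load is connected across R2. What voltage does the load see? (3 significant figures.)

R2 ‖ R_L = (7.81 × 65.4)/(7.81 + 65.4) = 6.977 Ω.
Then V_out = V_CC · R2'/(R1 + R2') = 4.33 × 6.977/10.02 = 3.016 V.
(Unloaded it would be 3.12 V; the load pulls it down.)

V_out ≈ 3.02 V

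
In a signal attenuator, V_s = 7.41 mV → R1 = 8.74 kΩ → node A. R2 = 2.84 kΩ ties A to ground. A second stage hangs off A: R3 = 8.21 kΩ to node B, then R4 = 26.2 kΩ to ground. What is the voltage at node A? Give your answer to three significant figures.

V_A ≈ 1.71 mV

The second stage (R3 + R4 = 34.41 kΩ) loads node A in parallel with R2.
R2 ‖ (R3+R4) = 2.623 kΩ.
V_A = 7.41 × 2.623/(8.74 + 2.623) = 1.711 mV.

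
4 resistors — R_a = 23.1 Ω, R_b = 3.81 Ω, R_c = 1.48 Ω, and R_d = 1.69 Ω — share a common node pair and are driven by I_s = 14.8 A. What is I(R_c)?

I ≈ 6.36 A

Conductances: ΣG = 1/23.1 + 1/3.81 + 1/1.48 + 1/1.69 = 1.573 (1/Ω).
R_c takes the fraction G_k/ΣG = 0.6757/1.573 = 0.4295, so I = 14.8 × 0.4295 = 6.357 A.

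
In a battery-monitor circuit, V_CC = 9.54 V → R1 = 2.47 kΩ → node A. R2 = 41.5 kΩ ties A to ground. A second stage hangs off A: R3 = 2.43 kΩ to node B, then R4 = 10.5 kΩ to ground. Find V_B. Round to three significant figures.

V_B ≈ 6.19 V

The second stage (R3 + R4 = 12.93 kΩ) loads node A in parallel with R2.
R2 ‖ (R3+R4) = 9.858 kΩ.
So V_A = 9.54 × 0.7997 = 7.629 V.
Then the unloaded second divider: V_B = V_A × R4/(R3+R4) = 7.629 × 0.8121 = 6.195 V.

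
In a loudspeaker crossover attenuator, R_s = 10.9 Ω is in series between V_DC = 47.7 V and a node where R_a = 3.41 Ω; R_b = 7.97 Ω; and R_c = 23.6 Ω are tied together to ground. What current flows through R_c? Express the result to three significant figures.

Parallel bank: R_p = 1/(1/3.41 + 1/7.97 + 1/23.6) = 2.169 Ω.
V_A by voltage divider: V_A = 47.7 × 2.169/(10.9 + 2.169) = 7.916 V.
Branch current I = V_A/R_c = 7.916/23.6 = 0.3354 A.

I ≈ 0.335 A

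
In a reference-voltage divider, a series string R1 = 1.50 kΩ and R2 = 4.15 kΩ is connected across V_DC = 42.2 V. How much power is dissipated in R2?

Series current I = V_DC/ΣR = 42.2/5.650 = 7.469 mA.
P(R2) = I²·R2 = (7.469)² × 4.15 = 231.5 mW.

P ≈ 232 mW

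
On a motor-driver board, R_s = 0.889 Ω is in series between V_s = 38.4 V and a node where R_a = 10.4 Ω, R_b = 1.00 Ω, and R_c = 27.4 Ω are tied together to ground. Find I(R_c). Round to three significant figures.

Equivalent of the parallel group: R_p = 0.8829 Ω.
Node voltage V_A = V_s · R_p/(R_s + R_p) = 38.4 × 0.4983 = 19.13 V.
I(R_c) = V_A / R_c = 19.13/27.4 = 0.6983 A.
(Equivalently: I_total = 21.67 A, then current-divider fraction G_k/ΣG = 0.03222.)

I ≈ 0.698 A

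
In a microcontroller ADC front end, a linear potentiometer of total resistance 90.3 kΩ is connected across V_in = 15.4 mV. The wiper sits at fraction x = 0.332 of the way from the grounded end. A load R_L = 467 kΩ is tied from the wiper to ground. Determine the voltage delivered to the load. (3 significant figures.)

V_out ≈ 4.90 mV

Split the track: R_lower = x·R_p = 29.98 kΩ, R_upper = (1−x)·R_p = 60.32 kΩ.
(x·R_p) ‖ R_L = 28.17 kΩ.
V_out = 15.4 × 28.17/(60.32 + 28.17) = 4.903 mV.
(Unloaded: V_out = x·V_in = 5.11 mV.)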